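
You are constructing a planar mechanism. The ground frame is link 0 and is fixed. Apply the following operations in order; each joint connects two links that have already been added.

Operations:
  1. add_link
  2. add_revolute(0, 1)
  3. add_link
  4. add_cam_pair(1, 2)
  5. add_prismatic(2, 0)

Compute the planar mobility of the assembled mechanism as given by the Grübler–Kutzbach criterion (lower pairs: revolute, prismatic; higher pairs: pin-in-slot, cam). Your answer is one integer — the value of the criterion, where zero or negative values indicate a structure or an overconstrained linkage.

(L,J1,J2)=(1,0,0); link0 fixed
link1: (2,0,0)
R 0-1 [J1]: (2,1,0)
link2: (3,1,0)
C 1-2 [J2]: (3,1,1)
P 2-0 [J1]: (3,2,1)
Grübler: 3·2 − 2·2 − 1 = 1

M = 1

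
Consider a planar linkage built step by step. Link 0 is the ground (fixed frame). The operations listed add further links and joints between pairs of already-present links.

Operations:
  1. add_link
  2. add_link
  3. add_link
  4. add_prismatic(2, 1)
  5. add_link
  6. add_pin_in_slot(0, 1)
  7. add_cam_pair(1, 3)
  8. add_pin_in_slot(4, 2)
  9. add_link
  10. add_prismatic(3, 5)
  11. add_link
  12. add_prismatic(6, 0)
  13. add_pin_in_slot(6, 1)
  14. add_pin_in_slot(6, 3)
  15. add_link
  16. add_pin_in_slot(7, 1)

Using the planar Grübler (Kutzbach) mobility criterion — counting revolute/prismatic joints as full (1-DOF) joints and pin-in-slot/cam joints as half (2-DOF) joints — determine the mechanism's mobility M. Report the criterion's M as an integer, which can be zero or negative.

L=1 J1=0 J2=0
add link → L=2 J1=0 J2=0
add link → L=3 J1=0 J2=0
add link → L=4 J1=0 J2=0
P@2,1 dof=1 J1 → L=4 J1=1 J2=0
add link → L=5 J1=1 J2=0
PS@0,1 dof=2 J2 → L=5 J1=1 J2=1
C@1,3 dof=2 J2 → L=5 J1=1 J2=2
PS@4,2 dof=2 J2 → L=5 J1=1 J2=3
add link → L=6 J1=1 J2=3
P@3,5 dof=1 J1 → L=6 J1=2 J2=3
add link → L=7 J1=2 J2=3
P@6,0 dof=1 J1 → L=7 J1=3 J2=3
PS@6,1 dof=2 J2 → L=7 J1=3 J2=4
PS@6,3 dof=2 J2 → L=7 J1=3 J2=5
add link → L=8 J1=3 J2=5
PS@7,1 dof=2 J2 → L=8 J1=3 J2=6
M=3(L−1)−2J1−J2=3·7−2·3−6=9

M = 9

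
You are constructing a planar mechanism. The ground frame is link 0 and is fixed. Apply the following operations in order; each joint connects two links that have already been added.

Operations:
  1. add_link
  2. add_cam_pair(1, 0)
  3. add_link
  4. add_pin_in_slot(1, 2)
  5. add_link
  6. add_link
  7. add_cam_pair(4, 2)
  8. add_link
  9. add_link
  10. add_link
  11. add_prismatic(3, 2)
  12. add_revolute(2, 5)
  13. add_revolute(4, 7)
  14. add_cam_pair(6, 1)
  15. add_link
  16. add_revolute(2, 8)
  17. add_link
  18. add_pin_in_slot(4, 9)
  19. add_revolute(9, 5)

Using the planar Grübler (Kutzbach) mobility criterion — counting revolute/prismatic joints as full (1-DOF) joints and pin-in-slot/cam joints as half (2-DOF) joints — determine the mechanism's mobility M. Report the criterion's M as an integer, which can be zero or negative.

ground; <1,0,0>
#1 <2,0,0>
C:1↔0 J2 <2,0,1>
#2 <3,0,1>
PS:1↔2 J2 <3,0,2>
#3 <4,0,2>
#4 <5,0,2>
C:4↔2 J2 <5,0,3>
#5 <6,0,3>
#6 <7,0,3>
#7 <8,0,3>
P:3↔2 J1 <8,1,3>
R:2↔5 J1 <8,2,3>
R:4↔7 J1 <8,3,3>
C:6↔1 J2 <8,3,4>
#8 <9,3,4>
R:2↔8 J1 <9,4,4>
#9 <10,4,4>
PS:4↔9 J2 <10,4,5>
R:9↔5 J1 <10,5,5>
3×9 − 2×5 − 1×5 = 12

M = 12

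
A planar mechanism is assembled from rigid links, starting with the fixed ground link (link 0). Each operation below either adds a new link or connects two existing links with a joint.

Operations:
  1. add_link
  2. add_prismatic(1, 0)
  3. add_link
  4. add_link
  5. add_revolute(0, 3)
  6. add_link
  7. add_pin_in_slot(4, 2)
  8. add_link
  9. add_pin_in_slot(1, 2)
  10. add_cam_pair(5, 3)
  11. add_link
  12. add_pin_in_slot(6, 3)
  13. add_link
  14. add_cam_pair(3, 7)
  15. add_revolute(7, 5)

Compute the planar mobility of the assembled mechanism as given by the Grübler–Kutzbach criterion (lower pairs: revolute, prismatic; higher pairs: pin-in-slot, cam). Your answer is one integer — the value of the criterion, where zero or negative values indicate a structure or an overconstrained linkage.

[1;0;0] (link 0 is ground)
L+ [2;0;0]
P(1,0)∈J1 [2;1;0]
L+ [3;1;0]
L+ [4;1;0]
R(0,3)∈J1 [4;2;0]
L+ [5;2;0]
PS(4,2)∈J2 [5;2;1]
L+ [6;2;1]
PS(1,2)∈J2 [6;2;2]
C(5,3)∈J2 [6;2;3]
L+ [7;2;3]
PS(6,3)∈J2 [7;2;4]
L+ [8;2;4]
C(3,7)∈J2 [8;2;5]
R(7,5)∈J1 [8;3;5]
mobility = 21 − 6 − 5 = 10

M = 10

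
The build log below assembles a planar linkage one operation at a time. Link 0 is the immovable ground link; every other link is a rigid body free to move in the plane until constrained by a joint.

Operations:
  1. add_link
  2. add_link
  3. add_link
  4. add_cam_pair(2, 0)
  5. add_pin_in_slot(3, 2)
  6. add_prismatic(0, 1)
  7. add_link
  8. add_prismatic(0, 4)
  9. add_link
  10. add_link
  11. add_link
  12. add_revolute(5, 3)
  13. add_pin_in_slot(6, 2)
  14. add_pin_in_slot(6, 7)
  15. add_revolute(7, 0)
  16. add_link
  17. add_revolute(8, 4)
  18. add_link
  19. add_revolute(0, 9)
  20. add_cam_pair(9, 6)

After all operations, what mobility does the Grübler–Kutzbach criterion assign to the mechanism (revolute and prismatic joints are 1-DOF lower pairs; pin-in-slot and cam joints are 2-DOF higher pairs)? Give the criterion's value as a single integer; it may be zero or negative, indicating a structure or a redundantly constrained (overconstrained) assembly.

M = 10

L=1 J1=0 J2=0
add link → L=2 J1=0 J2=0
add link → L=3 J1=0 J2=0
add link → L=4 J1=0 J2=0
C@2,0 dof=2 J2 → L=4 J1=0 J2=1
PS@3,2 dof=2 J2 → L=4 J1=0 J2=2
P@0,1 dof=1 J1 → L=4 J1=1 J2=2
add link → L=5 J1=1 J2=2
P@0,4 dof=1 J1 → L=5 J1=2 J2=2
add link → L=6 J1=2 J2=2
add link → L=7 J1=2 J2=2
add link → L=8 J1=2 J2=2
R@5,3 dof=1 J1 → L=8 J1=3 J2=2
PS@6,2 dof=2 J2 → L=8 J1=3 J2=3
PS@6,7 dof=2 J2 → L=8 J1=3 J2=4
R@7,0 dof=1 J1 → L=8 J1=4 J2=4
add link → L=9 J1=4 J2=4
R@8,4 dof=1 J1 → L=9 J1=5 J2=4
add link → L=10 J1=5 J2=4
R@0,9 dof=1 J1 → L=10 J1=6 J2=4
C@9,6 dof=2 J2 → L=10 J1=6 J2=5
M=3(L−1)−2J1−J2=3·9−2·6−5=10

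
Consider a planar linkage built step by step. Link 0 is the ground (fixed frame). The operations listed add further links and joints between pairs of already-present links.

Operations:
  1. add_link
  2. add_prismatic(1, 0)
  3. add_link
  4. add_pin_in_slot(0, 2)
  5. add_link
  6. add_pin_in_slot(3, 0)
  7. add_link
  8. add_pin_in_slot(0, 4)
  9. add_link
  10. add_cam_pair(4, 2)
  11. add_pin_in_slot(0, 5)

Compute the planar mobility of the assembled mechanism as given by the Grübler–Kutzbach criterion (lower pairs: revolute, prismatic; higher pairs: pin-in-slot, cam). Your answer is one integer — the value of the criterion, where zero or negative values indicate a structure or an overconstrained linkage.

(L,J1,J2)=(1,0,0); link0 fixed
link1: (2,0,0)
P 1-0 [J1]: (2,1,0)
link2: (3,1,0)
PS 0-2 [J2]: (3,1,1)
link3: (4,1,1)
PS 3-0 [J2]: (4,1,2)
link4: (5,1,2)
PS 0-4 [J2]: (5,1,3)
link5: (6,1,3)
C 4-2 [J2]: (6,1,4)
PS 0-5 [J2]: (6,1,5)
Grübler: 3·5 − 2·1 − 5 = 8

M = 8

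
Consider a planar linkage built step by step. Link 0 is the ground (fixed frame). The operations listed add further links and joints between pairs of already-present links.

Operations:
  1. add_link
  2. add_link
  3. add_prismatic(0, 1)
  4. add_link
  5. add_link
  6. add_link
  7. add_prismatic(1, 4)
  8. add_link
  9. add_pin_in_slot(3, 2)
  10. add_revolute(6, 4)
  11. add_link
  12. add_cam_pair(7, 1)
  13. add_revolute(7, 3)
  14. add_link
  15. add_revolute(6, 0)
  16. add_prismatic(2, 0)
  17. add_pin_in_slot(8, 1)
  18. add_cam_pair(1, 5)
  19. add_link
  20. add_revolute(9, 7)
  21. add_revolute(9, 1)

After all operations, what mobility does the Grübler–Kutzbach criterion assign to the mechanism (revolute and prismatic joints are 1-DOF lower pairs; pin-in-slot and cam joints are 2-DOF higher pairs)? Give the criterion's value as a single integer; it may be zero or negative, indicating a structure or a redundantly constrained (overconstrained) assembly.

ground; <1,0,0>
#1 <2,0,0>
#2 <3,0,0>
P:0↔1 J1 <3,1,0>
#3 <4,1,0>
#4 <5,1,0>
#5 <6,1,0>
P:1↔4 J1 <6,2,0>
#6 <7,2,0>
PS:3↔2 J2 <7,2,1>
R:6↔4 J1 <7,3,1>
#7 <8,3,1>
C:7↔1 J2 <8,3,2>
R:7↔3 J1 <8,4,2>
#8 <9,4,2>
R:6↔0 J1 <9,5,2>
P:2↔0 J1 <9,6,2>
PS:8↔1 J2 <9,6,3>
C:1↔5 J2 <9,6,4>
#9 <10,6,4>
R:9↔7 J1 <10,7,4>
R:9↔1 J1 <10,8,4>
3×9 − 2×8 − 1×4 = 7

M = 7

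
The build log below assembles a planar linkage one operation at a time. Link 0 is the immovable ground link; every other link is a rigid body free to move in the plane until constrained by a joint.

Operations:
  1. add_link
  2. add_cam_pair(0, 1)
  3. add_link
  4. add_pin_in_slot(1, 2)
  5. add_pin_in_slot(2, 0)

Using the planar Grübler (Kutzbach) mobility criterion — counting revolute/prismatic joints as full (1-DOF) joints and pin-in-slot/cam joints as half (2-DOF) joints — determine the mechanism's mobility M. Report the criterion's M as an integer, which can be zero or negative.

[1;0;0] (link 0 is ground)
L+ [2;0;0]
C(0,1)∈J2 [2;0;1]
L+ [3;0;1]
PS(1,2)∈J2 [3;0;2]
PS(2,0)∈J2 [3;0;3]
mobility = 6 − 0 − 3 = 3

M = 3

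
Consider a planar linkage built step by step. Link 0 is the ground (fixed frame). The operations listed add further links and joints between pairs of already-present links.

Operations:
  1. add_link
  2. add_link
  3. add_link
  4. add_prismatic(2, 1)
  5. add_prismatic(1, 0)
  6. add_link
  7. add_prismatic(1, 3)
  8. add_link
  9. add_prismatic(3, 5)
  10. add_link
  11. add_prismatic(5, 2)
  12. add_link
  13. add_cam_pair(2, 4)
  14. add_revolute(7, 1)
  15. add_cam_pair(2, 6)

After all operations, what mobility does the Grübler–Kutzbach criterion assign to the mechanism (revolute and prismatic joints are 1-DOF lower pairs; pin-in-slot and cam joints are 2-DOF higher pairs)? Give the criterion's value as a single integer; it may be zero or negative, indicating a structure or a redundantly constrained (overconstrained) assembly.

M = 7

[1;0;0] (link 0 is ground)
L+ [2;0;0]
L+ [3;0;0]
L+ [4;0;0]
P(2,1)∈J1 [4;1;0]
P(1,0)∈J1 [4;2;0]
L+ [5;2;0]
P(1,3)∈J1 [5;3;0]
L+ [6;3;0]
P(3,5)∈J1 [6;4;0]
L+ [7;4;0]
P(5,2)∈J1 [7;5;0]
L+ [8;5;0]
C(2,4)∈J2 [8;5;1]
R(7,1)∈J1 [8;6;1]
C(2,6)∈J2 [8;6;2]
mobility = 21 − 12 − 2 = 7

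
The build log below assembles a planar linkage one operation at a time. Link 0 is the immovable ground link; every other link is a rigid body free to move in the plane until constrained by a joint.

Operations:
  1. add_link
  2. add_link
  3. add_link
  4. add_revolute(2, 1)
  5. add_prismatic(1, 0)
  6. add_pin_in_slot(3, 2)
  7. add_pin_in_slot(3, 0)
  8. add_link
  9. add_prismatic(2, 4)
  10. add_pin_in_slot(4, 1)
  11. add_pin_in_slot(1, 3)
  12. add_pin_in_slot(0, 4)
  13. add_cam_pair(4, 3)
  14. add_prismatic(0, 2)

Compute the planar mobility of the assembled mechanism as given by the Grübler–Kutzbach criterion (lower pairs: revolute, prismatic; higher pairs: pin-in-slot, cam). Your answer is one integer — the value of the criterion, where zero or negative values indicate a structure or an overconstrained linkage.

M = -2

L=1 J1=0 J2=0
add link → L=2 J1=0 J2=0
add link → L=3 J1=0 J2=0
add link → L=4 J1=0 J2=0
R@2,1 dof=1 J1 → L=4 J1=1 J2=0
P@1,0 dof=1 J1 → L=4 J1=2 J2=0
PS@3,2 dof=2 J2 → L=4 J1=2 J2=1
PS@3,0 dof=2 J2 → L=4 J1=2 J2=2
add link → L=5 J1=2 J2=2
P@2,4 dof=1 J1 → L=5 J1=3 J2=2
PS@4,1 dof=2 J2 → L=5 J1=3 J2=3
PS@1,3 dof=2 J2 → L=5 J1=3 J2=4
PS@0,4 dof=2 J2 → L=5 J1=3 J2=5
C@4,3 dof=2 J2 → L=5 J1=3 J2=6
P@0,2 dof=1 J1 → L=5 J1=4 J2=6
M=3(L−1)−2J1−J2=3·4−2·4−6=-2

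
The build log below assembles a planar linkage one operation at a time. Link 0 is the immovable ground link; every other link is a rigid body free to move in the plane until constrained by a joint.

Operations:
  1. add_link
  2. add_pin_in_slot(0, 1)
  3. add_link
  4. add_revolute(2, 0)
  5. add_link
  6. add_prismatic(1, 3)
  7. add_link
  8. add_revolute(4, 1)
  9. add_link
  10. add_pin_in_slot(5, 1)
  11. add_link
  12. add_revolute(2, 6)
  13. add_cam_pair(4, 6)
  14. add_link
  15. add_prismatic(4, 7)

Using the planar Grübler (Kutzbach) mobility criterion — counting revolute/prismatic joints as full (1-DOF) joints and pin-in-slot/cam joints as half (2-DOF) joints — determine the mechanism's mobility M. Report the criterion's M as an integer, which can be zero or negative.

(L,J1,J2)=(1,0,0); link0 fixed
link1: (2,0,0)
PS 0-1 [J2]: (2,0,1)
link2: (3,0,1)
R 2-0 [J1]: (3,1,1)
link3: (4,1,1)
P 1-3 [J1]: (4,2,1)
link4: (5,2,1)
R 4-1 [J1]: (5,3,1)
link5: (6,3,1)
PS 5-1 [J2]: (6,3,2)
link6: (7,3,2)
R 2-6 [J1]: (7,4,2)
C 4-6 [J2]: (7,4,3)
link7: (8,4,3)
P 4-7 [J1]: (8,5,3)
Grübler: 3·7 − 2·5 − 3 = 8

M = 8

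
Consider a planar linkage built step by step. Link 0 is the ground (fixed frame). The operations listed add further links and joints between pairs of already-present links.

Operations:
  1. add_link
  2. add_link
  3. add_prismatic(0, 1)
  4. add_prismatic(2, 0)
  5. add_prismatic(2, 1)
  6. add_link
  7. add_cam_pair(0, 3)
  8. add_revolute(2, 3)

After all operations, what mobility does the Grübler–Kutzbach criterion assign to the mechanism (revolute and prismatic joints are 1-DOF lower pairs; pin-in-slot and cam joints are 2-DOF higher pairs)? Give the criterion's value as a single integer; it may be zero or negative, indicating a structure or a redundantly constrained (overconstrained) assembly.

link 0 = ground. State L|J1|J2 = 1|0|0
+link1  2|0|0
+link2  3|0|0
P(0,1) f=1→J1  3|1|0
P(2,0) f=1→J1  3|2|0
P(2,1) f=1→J1  3|3|0
+link3  4|3|0
C(0,3) f=2→J2  4|3|1
R(2,3) f=1→J1  4|4|1
M = 3(4−1)−2·4−1 = 9−8−1 = 0

M = 0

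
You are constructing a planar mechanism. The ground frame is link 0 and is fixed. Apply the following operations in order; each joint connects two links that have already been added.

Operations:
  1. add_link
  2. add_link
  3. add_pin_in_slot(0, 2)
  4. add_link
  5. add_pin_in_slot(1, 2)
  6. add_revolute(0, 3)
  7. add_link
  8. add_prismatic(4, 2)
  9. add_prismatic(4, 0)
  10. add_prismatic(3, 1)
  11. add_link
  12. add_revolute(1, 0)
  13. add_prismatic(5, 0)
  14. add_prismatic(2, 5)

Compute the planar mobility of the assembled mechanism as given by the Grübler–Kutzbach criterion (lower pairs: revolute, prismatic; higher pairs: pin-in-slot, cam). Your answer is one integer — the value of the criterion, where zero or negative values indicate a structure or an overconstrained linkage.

link 0 = ground. State L|J1|J2 = 1|0|0
+link1  2|0|0
+link2  3|0|0
PS(0,2) f=2→J2  3|0|1
+link3  4|0|1
PS(1,2) f=2→J2  4|0|2
R(0,3) f=1→J1  4|1|2
+link4  5|1|2
P(4,2) f=1→J1  5|2|2
P(4,0) f=1→J1  5|3|2
P(3,1) f=1→J1  5|4|2
+link5  6|4|2
R(1,0) f=1→J1  6|5|2
P(5,0) f=1→J1  6|6|2
P(2,5) f=1→J1  6|7|2
M = 3(6−1)−2·7−2 = 15−14−2 = -1

M = -1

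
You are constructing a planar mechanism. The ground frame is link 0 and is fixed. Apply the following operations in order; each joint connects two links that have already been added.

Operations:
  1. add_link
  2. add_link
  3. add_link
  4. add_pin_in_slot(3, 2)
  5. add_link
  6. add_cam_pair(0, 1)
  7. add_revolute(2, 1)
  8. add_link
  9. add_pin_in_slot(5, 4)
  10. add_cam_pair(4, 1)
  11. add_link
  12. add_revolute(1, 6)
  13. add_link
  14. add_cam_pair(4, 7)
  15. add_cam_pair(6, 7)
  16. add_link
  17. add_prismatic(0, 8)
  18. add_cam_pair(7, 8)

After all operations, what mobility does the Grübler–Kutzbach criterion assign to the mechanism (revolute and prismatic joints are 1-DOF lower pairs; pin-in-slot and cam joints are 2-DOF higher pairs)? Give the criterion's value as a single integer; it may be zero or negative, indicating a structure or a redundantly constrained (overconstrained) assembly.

M = 11

(L,J1,J2)=(1,0,0); link0 fixed
link1: (2,0,0)
link2: (3,0,0)
link3: (4,0,0)
PS 3-2 [J2]: (4,0,1)
link4: (5,0,1)
C 0-1 [J2]: (5,0,2)
R 2-1 [J1]: (5,1,2)
link5: (6,1,2)
PS 5-4 [J2]: (6,1,3)
C 4-1 [J2]: (6,1,4)
link6: (7,1,4)
R 1-6 [J1]: (7,2,4)
link7: (8,2,4)
C 4-7 [J2]: (8,2,5)
C 6-7 [J2]: (8,2,6)
link8: (9,2,6)
P 0-8 [J1]: (9,3,6)
C 7-8 [J2]: (9,3,7)
Grübler: 3·8 − 2·3 − 7 = 11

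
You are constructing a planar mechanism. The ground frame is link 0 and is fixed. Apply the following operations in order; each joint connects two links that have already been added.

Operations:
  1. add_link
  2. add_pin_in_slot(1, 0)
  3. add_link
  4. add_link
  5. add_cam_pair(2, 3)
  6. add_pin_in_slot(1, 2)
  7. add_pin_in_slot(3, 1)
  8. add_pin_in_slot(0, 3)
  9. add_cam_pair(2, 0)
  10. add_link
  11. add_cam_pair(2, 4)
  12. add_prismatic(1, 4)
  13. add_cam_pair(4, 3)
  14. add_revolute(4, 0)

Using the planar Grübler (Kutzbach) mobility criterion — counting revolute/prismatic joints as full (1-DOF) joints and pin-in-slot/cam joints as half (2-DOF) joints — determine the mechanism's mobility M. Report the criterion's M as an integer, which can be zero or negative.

M = 0

L=1 J1=0 J2=0
add link → L=2 J1=0 J2=0
PS@1,0 dof=2 J2 → L=2 J1=0 J2=1
add link → L=3 J1=0 J2=1
add link → L=4 J1=0 J2=1
C@2,3 dof=2 J2 → L=4 J1=0 J2=2
PS@1,2 dof=2 J2 → L=4 J1=0 J2=3
PS@3,1 dof=2 J2 → L=4 J1=0 J2=4
PS@0,3 dof=2 J2 → L=4 J1=0 J2=5
C@2,0 dof=2 J2 → L=4 J1=0 J2=6
add link → L=5 J1=0 J2=6
C@2,4 dof=2 J2 → L=5 J1=0 J2=7
P@1,4 dof=1 J1 → L=5 J1=1 J2=7
C@4,3 dof=2 J2 → L=5 J1=1 J2=8
R@4,0 dof=1 J1 → L=5 J1=2 J2=8
M=3(L−1)−2J1−J2=3·4−2·2−8=0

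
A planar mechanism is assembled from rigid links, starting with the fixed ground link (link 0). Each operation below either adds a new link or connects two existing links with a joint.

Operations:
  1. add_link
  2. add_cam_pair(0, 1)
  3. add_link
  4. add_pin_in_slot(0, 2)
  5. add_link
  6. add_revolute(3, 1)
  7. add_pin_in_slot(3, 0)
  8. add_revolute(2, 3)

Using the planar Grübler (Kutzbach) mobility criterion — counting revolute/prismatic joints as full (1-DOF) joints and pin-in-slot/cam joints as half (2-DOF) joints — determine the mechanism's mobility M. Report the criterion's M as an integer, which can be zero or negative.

M = 2

link 0 = ground. State L|J1|J2 = 1|0|0
+link1  2|0|0
C(0,1) f=2→J2  2|0|1
+link2  3|0|1
PS(0,2) f=2→J2  3|0|2
+link3  4|0|2
R(3,1) f=1→J1  4|1|2
PS(3,0) f=2→J2  4|1|3
R(2,3) f=1→J1  4|2|3
M = 3(4−1)−2·2−3 = 9−4−3 = 2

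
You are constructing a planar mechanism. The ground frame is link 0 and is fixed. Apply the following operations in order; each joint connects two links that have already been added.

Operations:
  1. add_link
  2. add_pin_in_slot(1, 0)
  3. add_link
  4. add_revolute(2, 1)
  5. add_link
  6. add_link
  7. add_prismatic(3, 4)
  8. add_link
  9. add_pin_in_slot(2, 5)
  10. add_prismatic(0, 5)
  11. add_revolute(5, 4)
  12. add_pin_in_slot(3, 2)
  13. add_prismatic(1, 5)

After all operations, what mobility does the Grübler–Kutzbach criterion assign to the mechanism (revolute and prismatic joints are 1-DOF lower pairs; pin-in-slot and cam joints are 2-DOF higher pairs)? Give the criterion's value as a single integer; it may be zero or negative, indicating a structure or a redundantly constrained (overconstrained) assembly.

M = 2

ground; <1,0,0>
#1 <2,0,0>
PS:1↔0 J2 <2,0,1>
#2 <3,0,1>
R:2↔1 J1 <3,1,1>
#3 <4,1,1>
#4 <5,1,1>
P:3↔4 J1 <5,2,1>
#5 <6,2,1>
PS:2↔5 J2 <6,2,2>
P:0↔5 J1 <6,3,2>
R:5↔4 J1 <6,4,2>
PS:3↔2 J2 <6,4,3>
P:1↔5 J1 <6,5,3>
3×5 − 2×5 − 1×3 = 2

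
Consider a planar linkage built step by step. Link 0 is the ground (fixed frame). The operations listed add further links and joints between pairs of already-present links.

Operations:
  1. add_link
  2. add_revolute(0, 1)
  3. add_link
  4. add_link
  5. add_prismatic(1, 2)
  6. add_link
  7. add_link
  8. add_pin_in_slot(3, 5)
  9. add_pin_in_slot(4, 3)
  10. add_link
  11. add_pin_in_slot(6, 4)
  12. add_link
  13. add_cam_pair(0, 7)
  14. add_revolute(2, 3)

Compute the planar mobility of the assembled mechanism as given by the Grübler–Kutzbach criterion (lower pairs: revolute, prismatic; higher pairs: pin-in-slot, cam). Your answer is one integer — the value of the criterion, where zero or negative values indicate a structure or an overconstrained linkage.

M = 11

[1;0;0] (link 0 is ground)
L+ [2;0;0]
R(0,1)∈J1 [2;1;0]
L+ [3;1;0]
L+ [4;1;0]
P(1,2)∈J1 [4;2;0]
L+ [5;2;0]
L+ [6;2;0]
PS(3,5)∈J2 [6;2;1]
PS(4,3)∈J2 [6;2;2]
L+ [7;2;2]
PS(6,4)∈J2 [7;2;3]
L+ [8;2;3]
C(0,7)∈J2 [8;2;4]
R(2,3)∈J1 [8;3;4]
mobility = 21 − 6 − 4 = 11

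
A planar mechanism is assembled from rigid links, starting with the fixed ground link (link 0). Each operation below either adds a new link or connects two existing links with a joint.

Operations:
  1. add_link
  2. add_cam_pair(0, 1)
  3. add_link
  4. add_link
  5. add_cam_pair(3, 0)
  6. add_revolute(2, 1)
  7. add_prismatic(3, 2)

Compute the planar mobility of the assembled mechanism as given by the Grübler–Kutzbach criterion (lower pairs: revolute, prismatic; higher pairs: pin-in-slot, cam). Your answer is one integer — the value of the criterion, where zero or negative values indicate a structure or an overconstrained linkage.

M = 3

ground; <1,0,0>
#1 <2,0,0>
C:0↔1 J2 <2,0,1>
#2 <3,0,1>
#3 <4,0,1>
C:3↔0 J2 <4,0,2>
R:2↔1 J1 <4,1,2>
P:3↔2 J1 <4,2,2>
3×3 − 2×2 − 1×2 = 3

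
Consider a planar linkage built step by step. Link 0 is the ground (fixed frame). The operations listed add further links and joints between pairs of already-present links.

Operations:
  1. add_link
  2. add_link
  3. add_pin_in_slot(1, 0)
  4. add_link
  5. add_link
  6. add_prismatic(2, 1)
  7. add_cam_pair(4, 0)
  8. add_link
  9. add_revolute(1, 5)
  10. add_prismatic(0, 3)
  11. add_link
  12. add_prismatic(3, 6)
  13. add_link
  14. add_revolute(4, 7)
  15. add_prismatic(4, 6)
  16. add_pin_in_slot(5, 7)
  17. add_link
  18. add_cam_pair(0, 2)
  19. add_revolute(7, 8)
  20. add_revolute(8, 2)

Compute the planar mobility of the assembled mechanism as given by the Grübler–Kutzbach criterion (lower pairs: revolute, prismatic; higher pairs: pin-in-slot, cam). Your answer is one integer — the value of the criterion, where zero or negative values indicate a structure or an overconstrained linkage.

M = 4

ground; <1,0,0>
#1 <2,0,0>
#2 <3,0,0>
PS:1↔0 J2 <3,0,1>
#3 <4,0,1>
#4 <5,0,1>
P:2↔1 J1 <5,1,1>
C:4↔0 J2 <5,1,2>
#5 <6,1,2>
R:1↔5 J1 <6,2,2>
P:0↔3 J1 <6,3,2>
#6 <7,3,2>
P:3↔6 J1 <7,4,2>
#7 <8,4,2>
R:4↔7 J1 <8,5,2>
P:4↔6 J1 <8,6,2>
PS:5↔7 J2 <8,6,3>
#8 <9,6,3>
C:0↔2 J2 <9,6,4>
R:7↔8 J1 <9,7,4>
R:8↔2 J1 <9,8,4>
3×8 − 2×8 − 1×4 = 4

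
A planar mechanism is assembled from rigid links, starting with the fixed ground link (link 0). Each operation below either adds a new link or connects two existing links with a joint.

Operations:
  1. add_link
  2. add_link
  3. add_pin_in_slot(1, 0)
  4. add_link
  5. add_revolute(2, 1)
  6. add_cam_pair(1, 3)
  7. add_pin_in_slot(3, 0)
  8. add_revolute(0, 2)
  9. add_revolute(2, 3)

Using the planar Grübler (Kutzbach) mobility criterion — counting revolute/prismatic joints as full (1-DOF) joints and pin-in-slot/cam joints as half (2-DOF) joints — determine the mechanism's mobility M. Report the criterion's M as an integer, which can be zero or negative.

ground; <1,0,0>
#1 <2,0,0>
#2 <3,0,0>
PS:1↔0 J2 <3,0,1>
#3 <4,0,1>
R:2↔1 J1 <4,1,1>
C:1↔3 J2 <4,1,2>
PS:3↔0 J2 <4,1,3>
R:0↔2 J1 <4,2,3>
R:2↔3 J1 <4,3,3>
3×3 − 2×3 − 1×3 = 0

M = 0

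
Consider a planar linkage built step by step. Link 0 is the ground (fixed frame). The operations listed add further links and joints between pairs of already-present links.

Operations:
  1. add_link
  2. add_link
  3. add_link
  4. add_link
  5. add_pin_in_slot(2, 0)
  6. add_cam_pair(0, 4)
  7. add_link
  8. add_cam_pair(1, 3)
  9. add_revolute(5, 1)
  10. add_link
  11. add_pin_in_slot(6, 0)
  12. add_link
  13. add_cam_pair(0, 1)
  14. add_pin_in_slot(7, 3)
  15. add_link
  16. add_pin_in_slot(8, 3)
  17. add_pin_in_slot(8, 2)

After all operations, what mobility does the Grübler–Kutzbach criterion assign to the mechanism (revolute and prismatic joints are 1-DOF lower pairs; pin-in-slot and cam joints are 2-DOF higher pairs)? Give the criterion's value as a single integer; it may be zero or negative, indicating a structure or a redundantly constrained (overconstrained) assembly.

ground; <1,0,0>
#1 <2,0,0>
#2 <3,0,0>
#3 <4,0,0>
#4 <5,0,0>
PS:2↔0 J2 <5,0,1>
C:0↔4 J2 <5,0,2>
#5 <6,0,2>
C:1↔3 J2 <6,0,3>
R:5↔1 J1 <6,1,3>
#6 <7,1,3>
PS:6↔0 J2 <7,1,4>
#7 <8,1,4>
C:0↔1 J2 <8,1,5>
PS:7↔3 J2 <8,1,6>
#8 <9,1,6>
PS:8↔3 J2 <9,1,7>
PS:8↔2 J2 <9,1,8>
3×8 − 2×1 − 1×8 = 14

M = 14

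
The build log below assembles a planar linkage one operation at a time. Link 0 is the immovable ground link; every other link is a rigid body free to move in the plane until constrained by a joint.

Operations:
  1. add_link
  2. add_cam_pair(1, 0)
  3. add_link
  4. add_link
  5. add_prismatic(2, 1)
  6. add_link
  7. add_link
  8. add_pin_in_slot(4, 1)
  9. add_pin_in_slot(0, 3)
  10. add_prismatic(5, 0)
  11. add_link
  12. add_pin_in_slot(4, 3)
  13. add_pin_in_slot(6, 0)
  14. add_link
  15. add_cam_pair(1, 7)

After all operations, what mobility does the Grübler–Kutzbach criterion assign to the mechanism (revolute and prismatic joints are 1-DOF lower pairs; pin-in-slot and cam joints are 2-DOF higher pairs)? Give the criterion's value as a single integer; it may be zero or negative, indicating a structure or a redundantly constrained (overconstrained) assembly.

(L,J1,J2)=(1,0,0); link0 fixed
link1: (2,0,0)
C 1-0 [J2]: (2,0,1)
link2: (3,0,1)
link3: (4,0,1)
P 2-1 [J1]: (4,1,1)
link4: (5,1,1)
link5: (6,1,1)
PS 4-1 [J2]: (6,1,2)
PS 0-3 [J2]: (6,1,3)
P 5-0 [J1]: (6,2,3)
link6: (7,2,3)
PS 4-3 [J2]: (7,2,4)
PS 6-0 [J2]: (7,2,5)
link7: (8,2,5)
C 1-7 [J2]: (8,2,6)
Grübler: 3·7 − 2·2 − 6 = 11

M = 11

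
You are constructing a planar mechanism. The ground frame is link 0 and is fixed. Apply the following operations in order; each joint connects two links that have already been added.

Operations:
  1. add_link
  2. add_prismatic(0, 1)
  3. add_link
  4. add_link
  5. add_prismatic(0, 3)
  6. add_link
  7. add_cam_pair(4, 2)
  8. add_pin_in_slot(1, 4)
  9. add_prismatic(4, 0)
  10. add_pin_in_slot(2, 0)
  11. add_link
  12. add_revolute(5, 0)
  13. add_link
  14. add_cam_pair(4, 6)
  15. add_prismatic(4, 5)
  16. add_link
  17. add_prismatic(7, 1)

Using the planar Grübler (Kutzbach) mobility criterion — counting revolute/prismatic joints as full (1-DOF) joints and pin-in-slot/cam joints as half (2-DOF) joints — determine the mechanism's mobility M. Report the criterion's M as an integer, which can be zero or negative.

ground; <1,0,0>
#1 <2,0,0>
P:0↔1 J1 <2,1,0>
#2 <3,1,0>
#3 <4,1,0>
P:0↔3 J1 <4,2,0>
#4 <5,2,0>
C:4↔2 J2 <5,2,1>
PS:1↔4 J2 <5,2,2>
P:4↔0 J1 <5,3,2>
PS:2↔0 J2 <5,3,3>
#5 <6,3,3>
R:5↔0 J1 <6,4,3>
#6 <7,4,3>
C:4↔6 J2 <7,4,4>
P:4↔5 J1 <7,5,4>
#7 <8,5,4>
P:7↔1 J1 <8,6,4>
3×7 − 2×6 − 1×4 = 5

M = 5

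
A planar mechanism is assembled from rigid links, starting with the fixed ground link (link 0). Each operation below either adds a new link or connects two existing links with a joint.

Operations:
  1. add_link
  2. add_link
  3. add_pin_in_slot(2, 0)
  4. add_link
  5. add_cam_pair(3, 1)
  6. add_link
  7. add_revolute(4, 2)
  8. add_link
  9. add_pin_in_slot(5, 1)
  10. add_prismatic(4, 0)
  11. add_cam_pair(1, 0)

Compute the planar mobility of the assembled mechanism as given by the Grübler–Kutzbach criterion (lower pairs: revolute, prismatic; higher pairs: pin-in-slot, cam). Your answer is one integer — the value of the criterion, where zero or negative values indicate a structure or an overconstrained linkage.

link 0 = ground. State L|J1|J2 = 1|0|0
+link1  2|0|0
+link2  3|0|0
PS(2,0) f=2→J2  3|0|1
+link3  4|0|1
C(3,1) f=2→J2  4|0|2
+link4  5|0|2
R(4,2) f=1→J1  5|1|2
+link5  6|1|2
PS(5,1) f=2→J2  6|1|3
P(4,0) f=1→J1  6|2|3
C(1,0) f=2→J2  6|2|4
M = 3(6−1)−2·2−4 = 15−4−4 = 7

M = 7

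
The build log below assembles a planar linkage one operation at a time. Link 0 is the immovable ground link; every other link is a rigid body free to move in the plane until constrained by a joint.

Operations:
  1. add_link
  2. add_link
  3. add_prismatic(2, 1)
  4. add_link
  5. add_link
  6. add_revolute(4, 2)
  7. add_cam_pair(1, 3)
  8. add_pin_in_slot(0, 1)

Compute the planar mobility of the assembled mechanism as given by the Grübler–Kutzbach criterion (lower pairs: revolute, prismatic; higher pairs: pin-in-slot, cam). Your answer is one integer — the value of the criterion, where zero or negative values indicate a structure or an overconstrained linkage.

ground; <1,0,0>
#1 <2,0,0>
#2 <3,0,0>
P:2↔1 J1 <3,1,0>
#3 <4,1,0>
#4 <5,1,0>
R:4↔2 J1 <5,2,0>
C:1↔3 J2 <5,2,1>
PS:0↔1 J2 <5,2,2>
3×4 − 2×2 − 1×2 = 6

M = 6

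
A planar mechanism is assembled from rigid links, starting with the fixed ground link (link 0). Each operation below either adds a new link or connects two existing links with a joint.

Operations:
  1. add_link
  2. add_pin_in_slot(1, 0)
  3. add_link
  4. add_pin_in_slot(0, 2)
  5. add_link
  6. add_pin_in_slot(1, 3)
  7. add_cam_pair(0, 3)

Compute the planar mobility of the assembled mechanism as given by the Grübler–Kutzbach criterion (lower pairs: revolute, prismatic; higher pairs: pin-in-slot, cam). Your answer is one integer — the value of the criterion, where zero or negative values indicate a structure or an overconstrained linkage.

M = 5

[1;0;0] (link 0 is ground)
L+ [2;0;0]
PS(1,0)∈J2 [2;0;1]
L+ [3;0;1]
PS(0,2)∈J2 [3;0;2]
L+ [4;0;2]
PS(1,3)∈J2 [4;0;3]
C(0,3)∈J2 [4;0;4]
mobility = 9 − 0 − 4 = 5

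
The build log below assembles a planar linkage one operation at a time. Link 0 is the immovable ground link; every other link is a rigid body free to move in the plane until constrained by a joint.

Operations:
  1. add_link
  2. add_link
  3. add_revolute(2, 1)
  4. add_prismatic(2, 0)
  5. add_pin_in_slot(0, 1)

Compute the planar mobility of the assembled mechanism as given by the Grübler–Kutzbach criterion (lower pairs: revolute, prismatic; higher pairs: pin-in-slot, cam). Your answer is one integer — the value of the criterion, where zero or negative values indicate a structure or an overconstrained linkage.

L=1 J1=0 J2=0
add link → L=2 J1=0 J2=0
add link → L=3 J1=0 J2=0
R@2,1 dof=1 J1 → L=3 J1=1 J2=0
P@2,0 dof=1 J1 → L=3 J1=2 J2=0
PS@0,1 dof=2 J2 → L=3 J1=2 J2=1
M=3(L−1)−2J1−J2=3·2−2·2−1=1

M = 1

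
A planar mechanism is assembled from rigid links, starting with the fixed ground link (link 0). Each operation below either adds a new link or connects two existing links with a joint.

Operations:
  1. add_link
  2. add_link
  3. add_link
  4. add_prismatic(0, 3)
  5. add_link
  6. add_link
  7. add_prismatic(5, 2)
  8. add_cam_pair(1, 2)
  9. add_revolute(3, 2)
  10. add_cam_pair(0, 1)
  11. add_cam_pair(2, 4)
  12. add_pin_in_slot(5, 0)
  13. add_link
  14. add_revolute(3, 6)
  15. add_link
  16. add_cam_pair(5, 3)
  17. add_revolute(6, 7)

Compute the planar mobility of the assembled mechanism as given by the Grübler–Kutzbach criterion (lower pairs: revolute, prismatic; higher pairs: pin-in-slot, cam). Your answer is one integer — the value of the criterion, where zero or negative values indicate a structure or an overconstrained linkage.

M = 6

(L,J1,J2)=(1,0,0); link0 fixed
link1: (2,0,0)
link2: (3,0,0)
link3: (4,0,0)
P 0-3 [J1]: (4,1,0)
link4: (5,1,0)
link5: (6,1,0)
P 5-2 [J1]: (6,2,0)
C 1-2 [J2]: (6,2,1)
R 3-2 [J1]: (6,3,1)
C 0-1 [J2]: (6,3,2)
C 2-4 [J2]: (6,3,3)
PS 5-0 [J2]: (6,3,4)
link6: (7,3,4)
R 3-6 [J1]: (7,4,4)
link7: (8,4,4)
C 5-3 [J2]: (8,4,5)
R 6-7 [J1]: (8,5,5)
Grübler: 3·7 − 2·5 − 5 = 6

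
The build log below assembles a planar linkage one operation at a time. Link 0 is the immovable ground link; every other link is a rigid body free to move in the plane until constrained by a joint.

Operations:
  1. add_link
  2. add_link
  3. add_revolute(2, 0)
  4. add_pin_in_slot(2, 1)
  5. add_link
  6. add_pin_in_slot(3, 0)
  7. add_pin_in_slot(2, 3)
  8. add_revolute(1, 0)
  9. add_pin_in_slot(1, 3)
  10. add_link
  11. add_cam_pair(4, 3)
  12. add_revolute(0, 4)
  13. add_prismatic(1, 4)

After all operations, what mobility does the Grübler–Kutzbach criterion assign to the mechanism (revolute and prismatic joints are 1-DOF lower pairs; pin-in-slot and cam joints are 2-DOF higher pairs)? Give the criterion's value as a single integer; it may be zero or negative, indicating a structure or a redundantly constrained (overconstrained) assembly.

link 0 = ground. State L|J1|J2 = 1|0|0
+link1  2|0|0
+link2  3|0|0
R(2,0) f=1→J1  3|1|0
PS(2,1) f=2→J2  3|1|1
+link3  4|1|1
PS(3,0) f=2→J2  4|1|2
PS(2,3) f=2→J2  4|1|3
R(1,0) f=1→J1  4|2|3
PS(1,3) f=2→J2  4|2|4
+link4  5|2|4
C(4,3) f=2→J2  5|2|5
R(0,4) f=1→J1  5|3|5
P(1,4) f=1→J1  5|4|5
M = 3(5−1)−2·4−5 = 12−8−5 = -1

M = -1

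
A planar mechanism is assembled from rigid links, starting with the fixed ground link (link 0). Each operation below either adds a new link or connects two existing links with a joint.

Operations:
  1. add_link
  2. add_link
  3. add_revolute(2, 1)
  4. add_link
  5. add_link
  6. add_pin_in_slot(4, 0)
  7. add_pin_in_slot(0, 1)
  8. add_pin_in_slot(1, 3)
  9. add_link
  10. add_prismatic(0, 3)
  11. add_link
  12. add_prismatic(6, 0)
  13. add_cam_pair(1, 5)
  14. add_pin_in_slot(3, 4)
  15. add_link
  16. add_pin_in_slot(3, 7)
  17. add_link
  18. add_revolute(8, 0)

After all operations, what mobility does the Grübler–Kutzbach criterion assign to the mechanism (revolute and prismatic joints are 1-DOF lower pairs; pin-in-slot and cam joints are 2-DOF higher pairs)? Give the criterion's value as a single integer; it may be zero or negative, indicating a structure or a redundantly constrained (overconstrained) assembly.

M = 10

link 0 = ground. State L|J1|J2 = 1|0|0
+link1  2|0|0
+link2  3|0|0
R(2,1) f=1→J1  3|1|0
+link3  4|1|0
+link4  5|1|0
PS(4,0) f=2→J2  5|1|1
PS(0,1) f=2→J2  5|1|2
PS(1,3) f=2→J2  5|1|3
+link5  6|1|3
P(0,3) f=1→J1  6|2|3
+link6  7|2|3
P(6,0) f=1→J1  7|3|3
C(1,5) f=2→J2  7|3|4
PS(3,4) f=2→J2  7|3|5
+link7  8|3|5
PS(3,7) f=2→J2  8|3|6
+link8  9|3|6
R(8,0) f=1→J1  9|4|6
M = 3(9−1)−2·4−6 = 24−8−6 = 10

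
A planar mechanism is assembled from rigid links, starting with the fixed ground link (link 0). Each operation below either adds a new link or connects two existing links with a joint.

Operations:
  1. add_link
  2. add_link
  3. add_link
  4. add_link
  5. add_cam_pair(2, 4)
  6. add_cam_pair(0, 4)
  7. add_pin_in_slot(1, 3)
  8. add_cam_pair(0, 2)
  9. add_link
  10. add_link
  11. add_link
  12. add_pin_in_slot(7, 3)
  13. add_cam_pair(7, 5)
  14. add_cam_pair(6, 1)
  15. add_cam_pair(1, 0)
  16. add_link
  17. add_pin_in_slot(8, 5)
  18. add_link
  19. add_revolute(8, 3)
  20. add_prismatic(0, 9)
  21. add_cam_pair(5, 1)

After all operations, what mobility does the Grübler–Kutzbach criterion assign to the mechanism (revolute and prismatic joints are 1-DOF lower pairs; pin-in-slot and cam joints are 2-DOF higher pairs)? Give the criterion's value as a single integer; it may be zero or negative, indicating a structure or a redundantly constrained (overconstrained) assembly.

link 0 = ground. State L|J1|J2 = 1|0|0
+link1  2|0|0
+link2  3|0|0
+link3  4|0|0
+link4  5|0|0
C(2,4) f=2→J2  5|0|1
C(0,4) f=2→J2  5|0|2
PS(1,3) f=2→J2  5|0|3
C(0,2) f=2→J2  5|0|4
+link5  6|0|4
+link6  7|0|4
+link7  8|0|4
PS(7,3) f=2→J2  8|0|5
C(7,5) f=2→J2  8|0|6
C(6,1) f=2→J2  8|0|7
C(1,0) f=2→J2  8|0|8
+link8  9|0|8
PS(8,5) f=2→J2  9|0|9
+link9  10|0|9
R(8,3) f=1→J1  10|1|9
P(0,9) f=1→J1  10|2|9
C(5,1) f=2→J2  10|2|10
M = 3(10−1)−2·2−10 = 27−4−10 = 13

M = 13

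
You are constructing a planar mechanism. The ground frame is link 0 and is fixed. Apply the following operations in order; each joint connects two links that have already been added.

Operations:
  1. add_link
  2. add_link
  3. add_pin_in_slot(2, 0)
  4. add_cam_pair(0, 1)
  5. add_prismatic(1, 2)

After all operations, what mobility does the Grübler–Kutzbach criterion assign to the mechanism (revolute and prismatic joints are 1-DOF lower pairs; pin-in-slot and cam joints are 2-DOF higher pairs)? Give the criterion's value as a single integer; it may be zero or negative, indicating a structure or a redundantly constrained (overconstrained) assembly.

ground; <1,0,0>
#1 <2,0,0>
#2 <3,0,0>
PS:2↔0 J2 <3,0,1>
C:0↔1 J2 <3,0,2>
P:1↔2 J1 <3,1,2>
3×2 − 2×1 − 1×2 = 2

M = 2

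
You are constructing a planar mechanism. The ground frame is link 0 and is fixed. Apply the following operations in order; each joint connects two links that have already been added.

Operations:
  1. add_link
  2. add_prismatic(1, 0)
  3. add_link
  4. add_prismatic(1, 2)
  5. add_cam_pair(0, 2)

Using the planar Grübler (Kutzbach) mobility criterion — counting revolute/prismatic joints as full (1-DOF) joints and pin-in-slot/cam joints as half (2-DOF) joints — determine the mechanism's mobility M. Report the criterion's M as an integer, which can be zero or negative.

M = 1

(L,J1,J2)=(1,0,0); link0 fixed
link1: (2,0,0)
P 1-0 [J1]: (2,1,0)
link2: (3,1,0)
P 1-2 [J1]: (3,2,0)
C 0-2 [J2]: (3,2,1)
Grübler: 3·2 − 2·2 − 1 = 1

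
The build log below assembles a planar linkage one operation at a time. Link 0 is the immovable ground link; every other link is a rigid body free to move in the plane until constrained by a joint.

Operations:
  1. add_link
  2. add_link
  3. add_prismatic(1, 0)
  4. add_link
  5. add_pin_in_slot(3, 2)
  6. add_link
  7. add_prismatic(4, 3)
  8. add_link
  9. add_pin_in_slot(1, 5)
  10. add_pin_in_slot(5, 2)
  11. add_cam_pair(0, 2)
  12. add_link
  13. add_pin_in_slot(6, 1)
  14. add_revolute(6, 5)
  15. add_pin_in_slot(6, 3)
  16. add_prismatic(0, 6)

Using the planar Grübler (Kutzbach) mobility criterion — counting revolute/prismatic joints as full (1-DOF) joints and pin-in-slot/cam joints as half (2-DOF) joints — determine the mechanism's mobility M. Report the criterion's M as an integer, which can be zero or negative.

M = 4

link 0 = ground. State L|J1|J2 = 1|0|0
+link1  2|0|0
+link2  3|0|0
P(1,0) f=1→J1  3|1|0
+link3  4|1|0
PS(3,2) f=2→J2  4|1|1
+link4  5|1|1
P(4,3) f=1→J1  5|2|1
+link5  6|2|1
PS(1,5) f=2→J2  6|2|2
PS(5,2) f=2→J2  6|2|3
C(0,2) f=2→J2  6|2|4
+link6  7|2|4
PS(6,1) f=2→J2  7|2|5
R(6,5) f=1→J1  7|3|5
PS(6,3) f=2→J2  7|3|6
P(0,6) f=1→J1  7|4|6
M = 3(7−1)−2·4−6 = 18−8−6 = 4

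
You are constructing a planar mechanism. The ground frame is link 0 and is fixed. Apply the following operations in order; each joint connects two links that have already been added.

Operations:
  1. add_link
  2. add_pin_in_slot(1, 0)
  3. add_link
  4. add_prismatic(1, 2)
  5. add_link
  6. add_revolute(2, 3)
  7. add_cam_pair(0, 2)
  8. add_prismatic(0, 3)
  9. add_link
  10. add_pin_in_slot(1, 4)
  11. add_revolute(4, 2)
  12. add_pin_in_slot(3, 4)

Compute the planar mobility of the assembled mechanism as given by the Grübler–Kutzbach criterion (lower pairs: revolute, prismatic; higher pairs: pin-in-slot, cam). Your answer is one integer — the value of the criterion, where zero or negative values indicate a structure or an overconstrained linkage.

M = 0

L=1 J1=0 J2=0
add link → L=2 J1=0 J2=0
PS@1,0 dof=2 J2 → L=2 J1=0 J2=1
add link → L=3 J1=0 J2=1
P@1,2 dof=1 J1 → L=3 J1=1 J2=1
add link → L=4 J1=1 J2=1
R@2,3 dof=1 J1 → L=4 J1=2 J2=1
C@0,2 dof=2 J2 → L=4 J1=2 J2=2
P@0,3 dof=1 J1 → L=4 J1=3 J2=2
add link → L=5 J1=3 J2=2
PS@1,4 dof=2 J2 → L=5 J1=3 J2=3
R@4,2 dof=1 J1 → L=5 J1=4 J2=3
PS@3,4 dof=2 J2 → L=5 J1=4 J2=4
M=3(L−1)−2J1−J2=3·4−2·4−4=0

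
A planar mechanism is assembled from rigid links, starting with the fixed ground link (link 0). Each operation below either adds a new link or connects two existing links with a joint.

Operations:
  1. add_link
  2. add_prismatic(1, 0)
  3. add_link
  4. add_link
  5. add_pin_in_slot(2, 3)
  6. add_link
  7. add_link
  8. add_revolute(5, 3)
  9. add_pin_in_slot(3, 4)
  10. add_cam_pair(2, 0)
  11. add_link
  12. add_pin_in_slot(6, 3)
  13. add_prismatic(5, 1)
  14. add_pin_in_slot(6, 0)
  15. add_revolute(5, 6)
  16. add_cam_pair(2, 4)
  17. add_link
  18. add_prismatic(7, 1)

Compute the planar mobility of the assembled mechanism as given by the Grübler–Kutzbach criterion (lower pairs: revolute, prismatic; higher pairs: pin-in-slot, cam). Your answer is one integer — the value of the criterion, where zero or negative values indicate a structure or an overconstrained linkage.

link 0 = ground. State L|J1|J2 = 1|0|0
+link1  2|0|0
P(1,0) f=1→J1  2|1|0
+link2  3|1|0
+link3  4|1|0
PS(2,3) f=2→J2  4|1|1
+link4  5|1|1
+link5  6|1|1
R(5,3) f=1→J1  6|2|1
PS(3,4) f=2→J2  6|2|2
C(2,0) f=2→J2  6|2|3
+link6  7|2|3
PS(6,3) f=2→J2  7|2|4
P(5,1) f=1→J1  7|3|4
PS(6,0) f=2→J2  7|3|5
R(5,6) f=1→J1  7|4|5
C(2,4) f=2→J2  7|4|6
+link7  8|4|6
P(7,1) f=1→J1  8|5|6
M = 3(8−1)−2·5−6 = 21−10−6 = 5

M = 5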